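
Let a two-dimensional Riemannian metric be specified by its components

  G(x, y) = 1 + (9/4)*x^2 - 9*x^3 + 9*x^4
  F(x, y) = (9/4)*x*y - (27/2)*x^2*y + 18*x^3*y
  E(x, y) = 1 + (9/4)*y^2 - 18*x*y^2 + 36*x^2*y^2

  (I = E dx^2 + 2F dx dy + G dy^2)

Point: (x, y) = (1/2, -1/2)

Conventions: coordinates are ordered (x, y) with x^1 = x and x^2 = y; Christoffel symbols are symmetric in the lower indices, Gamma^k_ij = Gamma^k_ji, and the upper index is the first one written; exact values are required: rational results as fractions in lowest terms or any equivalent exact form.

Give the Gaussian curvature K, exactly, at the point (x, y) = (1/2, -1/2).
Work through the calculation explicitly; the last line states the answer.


E = 25/16, F = 0, G = 1, EG - F^2 = 25/16 at the point
E_x = 9/2, E_y = -9/4, F_x = -9/8, F_y = 0, G_x = 0, G_y = 0
E_yy = 9/2, F_xy = 9/4, G_xx = 9/2
Evaluate Brioschi's two determinant matrices M1, M2 and divide by (EG - F^2)^2.
M1 = [[-E_yy/2 + F_xy - G_xx/2, E_x/2, F_x - E_y/2], [F_y - G_x/2, E, F], [G_y/2, F, G]] = [[-9/4, 9/4, 0], [0, 25/16, 0], [0, 0, 1]]; det M1 = -225/64
M2 = [[0, E_y/2, G_x/2], [E_y/2, E, F], [G_x/2, F, G]] = [[0, -9/8, 0], [-9/8, 25/16, 0], [0, 0, 1]]; det M2 = -81/64
det M1 - det M2 = -9/4; K = -9/4 / (25/16)^2 = -576/625

Answer: K = -576/625


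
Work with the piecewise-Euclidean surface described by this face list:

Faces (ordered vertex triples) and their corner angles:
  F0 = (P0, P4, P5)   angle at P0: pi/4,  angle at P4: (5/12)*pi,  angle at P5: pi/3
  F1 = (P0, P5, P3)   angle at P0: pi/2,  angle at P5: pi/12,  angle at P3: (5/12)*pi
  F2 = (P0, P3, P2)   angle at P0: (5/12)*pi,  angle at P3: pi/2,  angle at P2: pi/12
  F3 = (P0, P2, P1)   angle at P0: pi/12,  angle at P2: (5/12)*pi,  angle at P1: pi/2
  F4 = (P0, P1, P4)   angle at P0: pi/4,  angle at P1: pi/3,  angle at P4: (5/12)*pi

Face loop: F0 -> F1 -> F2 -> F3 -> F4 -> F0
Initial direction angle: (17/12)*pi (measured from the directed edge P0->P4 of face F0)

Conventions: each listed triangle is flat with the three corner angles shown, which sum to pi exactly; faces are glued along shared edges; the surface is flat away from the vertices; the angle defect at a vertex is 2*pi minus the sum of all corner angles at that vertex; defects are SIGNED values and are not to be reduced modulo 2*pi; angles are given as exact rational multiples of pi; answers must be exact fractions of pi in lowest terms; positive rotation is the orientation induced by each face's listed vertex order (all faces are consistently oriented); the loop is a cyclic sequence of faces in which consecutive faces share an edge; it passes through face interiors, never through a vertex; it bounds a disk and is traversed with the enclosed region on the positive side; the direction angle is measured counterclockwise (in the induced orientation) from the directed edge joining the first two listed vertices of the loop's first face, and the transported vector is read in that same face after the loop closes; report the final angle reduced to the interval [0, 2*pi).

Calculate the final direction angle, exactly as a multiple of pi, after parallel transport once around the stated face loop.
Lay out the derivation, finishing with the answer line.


enclosed vertex P0: corner angles sum to (3/2)*pi, defect = 2*pi - (3/2)*pi = pi/2
by Gauss-Bonnet the loop rotates the vector by the enclosed defect sum (positive orientation, mod 2*pi)
final angle = (17/12)*pi + pi/2 = (23/12)*pi (mod 2*pi)

Answer: final direction angle = (23/12)*pi


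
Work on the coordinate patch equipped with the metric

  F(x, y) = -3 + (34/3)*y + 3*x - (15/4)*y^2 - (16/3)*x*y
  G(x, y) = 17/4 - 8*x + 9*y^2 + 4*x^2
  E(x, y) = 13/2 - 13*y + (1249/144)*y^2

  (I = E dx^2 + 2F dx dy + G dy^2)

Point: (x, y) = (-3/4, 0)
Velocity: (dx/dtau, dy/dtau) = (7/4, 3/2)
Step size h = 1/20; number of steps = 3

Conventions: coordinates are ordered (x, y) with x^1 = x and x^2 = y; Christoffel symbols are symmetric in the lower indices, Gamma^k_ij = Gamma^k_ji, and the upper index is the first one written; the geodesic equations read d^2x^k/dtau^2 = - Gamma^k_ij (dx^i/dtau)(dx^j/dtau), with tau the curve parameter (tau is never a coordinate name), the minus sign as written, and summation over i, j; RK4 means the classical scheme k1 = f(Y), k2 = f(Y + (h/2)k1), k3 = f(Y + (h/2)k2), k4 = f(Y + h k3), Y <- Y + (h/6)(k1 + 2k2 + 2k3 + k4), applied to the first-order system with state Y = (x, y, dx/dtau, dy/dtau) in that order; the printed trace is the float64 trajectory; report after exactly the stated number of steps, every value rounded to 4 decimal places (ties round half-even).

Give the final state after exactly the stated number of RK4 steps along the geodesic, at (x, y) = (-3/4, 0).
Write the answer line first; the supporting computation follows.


Answer: x = -0.5289, y = 0.2194, dx/dtau = 1.1278, dy/dtau = 1.4357

f(Y) = (dx/dtau, dy/dtau, -Gamma^x_ij Y'^i Y'^j, -Gamma^y_ij Y'^i Y'^j) with the Gammas evaluated at the stage position; h = 0.050000; intermediate values shown to 6 dp
step 0: x = -0.7500, y = 0.0000, dx/dtau = 1.7500, dy/dtau = 1.5000
step 1:
  k1: at (x, y) = (-0.750000, 0.000000), (dx/dtau, dy/dtau) = (1.750000, 1.500000); Gamma_xxx = 0.928987, Gamma_xxy = -2.197905, Gamma_xyy = 5.199845, Gamma_yxx = 1.150175, Gamma_yxy = -1.483120, Gamma_yyy = 2.183935; k1 = (1.750000, 1.500000, -3.005675, -0.649884)
  k2: at (x, y) = (-0.706250, 0.037500), (dx/dtau, dy/dtau) = (1.674858, 1.483753); Gamma_xxx = 0.802564, Gamma_xxy = -2.052957, Gamma_xyy = 5.086911, Gamma_yxx = 1.060870, Gamma_yxy = -1.358933, Gamma_yyy = 1.975383; k2 = (1.674858, 1.483753, -3.246754, -0.570650)
  k3: at (x, y) = (-0.708129, 0.037094), (dx/dtau, dy/dtau) = (1.668831, 1.485734); Gamma_xxx = 0.803330, Gamma_xxy = -2.054615, Gamma_xyy = 5.091285, Gamma_yxx = 1.060143, Gamma_yxy = -1.359248, Gamma_yyy = 1.977359; k3 = (1.668831, 1.485734, -3.287216, -0.576985)
  k4: at (x, y) = (-0.666558, 0.074287), (dx/dtau, dy/dtau) = (1.585639, 1.471151); Gamma_xxx = 0.684640, Gamma_xxy = -1.920831, Gamma_xyy = 5.007283, Gamma_yxx = 0.976341, Gamma_yxy = -1.243286, Gamma_yyy = 1.776521; k4 = (1.585639, 1.471151, -3.597044, -0.499201)
  Y <- Y + (h/6)(k1 + 2k2 + 2k3 + k4): x = -0.6665, y = 0.0743, dx/dtau = 1.5861, dy/dtau = 1.4713
step 2:
  k1: at (x, y) = (-0.666475, 0.074251), (dx/dtau, dy/dtau) = (1.586078, 1.471297); Gamma_xxx = 0.684789, Gamma_xxy = -1.920936, Gamma_xyy = 5.007052, Gamma_yxx = 0.976553, Gamma_yxy = -1.243469, Gamma_yyy = 1.776723; k1 = (1.586078, 1.471297, -3.596164, -0.499259)
  k2: at (x, y) = (-0.626823, 0.111033), (dx/dtau, dy/dtau) = (1.496174, 1.458816); Gamma_xxx = 0.573763, Gamma_xxy = -1.797610, Gamma_xyy = 4.951962, Gamma_yxx = 0.898546, Gamma_yxy = -1.135842, Gamma_yyy = 1.582744; k2 = (1.496174, 1.458816, -3.975793, -0.421463)
  k3: at (x, y) = (-0.629071, 0.110721), (dx/dtau, dy/dtau) = (1.486683, 1.460760); Gamma_xxx = 0.574244, Gamma_xxy = -1.798984, Gamma_xyy = 4.957148, Gamma_yxx = 0.897253, Gamma_yxy = -1.135704, Gamma_yyy = 1.584312; k3 = (1.486683, 1.460760, -4.033215, -0.430980)
  k4: at (x, y) = (-0.592141, 0.147289), (dx/dtau, dy/dtau) = (1.384417, 1.449748); Gamma_xxx = 0.469813, Gamma_xxy = -1.684624, Gamma_xyy = 4.934376, Gamma_yxx = 0.823475, Gamma_yxy = -1.035096, Gamma_yyy = 1.394782; k4 = (1.384417, 1.449748, -4.509099, -0.354801)
  Y <- Y + (h/6)(k1 + 2k2 + 2k3 + k4): x = -0.5920, y = 0.1473, dx/dtau = 1.3851, dy/dtau = 1.4500
step 3:
  k1: at (x, y) = (-0.592006, 0.147253), (dx/dtau, dy/dtau) = (1.385051, 1.449973); Gamma_xxx = 0.469939, Gamma_xxy = -1.684697, Gamma_xyy = 4.933937, Gamma_yxx = 0.823704, Gamma_yxy = -1.035271, Gamma_yyy = 1.394965; k1 = (1.385051, 1.449973, -4.508021, -0.354731)
  k2: at (x, y) = (-0.557380, 0.183502), (dx/dtau, dy/dtau) = (1.272350, 1.441104); Gamma_xxx = 0.372167, Gamma_xxy = -1.578455, Gamma_xyy = 4.944087, Gamma_yxx = 0.754623, Gamma_yxy = -0.941986, Gamma_yyy = 1.208816; k2 = (1.272350, 1.441104, -5.081803, -0.277657)
  k3: at (x, y) = (-0.560198, 0.183280), (dx/dtau, dy/dtau) = (1.258005, 1.443031); Gamma_xxx = 0.372543, Gamma_xxy = -1.579707, Gamma_xyy = 4.951002, Gamma_yxx = 0.752791, Gamma_yxy = -0.941511, Gamma_yyy = 1.210162; k3 = (1.258005, 1.443031, -5.163828, -0.292992)
  k4: at (x, y) = (-0.529106, 0.219404), (dx/dtau, dy/dtau) = (1.126859, 1.435323); Gamma_xxx = 0.280842, Gamma_xxy = -1.480199, Gamma_xyy = 5.000832, Gamma_yxx = 0.686895, Gamma_yxy = -0.854601, Gamma_yyy = 1.024981; k4 = (1.126859, 1.435323, -5.870920, -0.219370)
  Y <- Y + (h/6)(k1 + 2k2 + 2k3 + k4): x = -0.5289, y = 0.2194, dx/dtau = 1.1278, dy/dtau = 1.4357


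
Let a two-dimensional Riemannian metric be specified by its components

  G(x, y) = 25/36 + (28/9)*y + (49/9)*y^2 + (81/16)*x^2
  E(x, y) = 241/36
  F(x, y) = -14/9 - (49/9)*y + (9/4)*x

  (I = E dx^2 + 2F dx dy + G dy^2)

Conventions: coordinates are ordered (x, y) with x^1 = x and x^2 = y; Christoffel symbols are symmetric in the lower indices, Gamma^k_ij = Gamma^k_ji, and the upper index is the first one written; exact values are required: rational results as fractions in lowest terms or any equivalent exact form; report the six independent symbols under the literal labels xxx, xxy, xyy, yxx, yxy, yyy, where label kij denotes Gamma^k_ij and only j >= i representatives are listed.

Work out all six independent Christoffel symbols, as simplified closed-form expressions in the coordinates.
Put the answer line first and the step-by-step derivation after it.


Answer: Gamma_xxx = (-2916*x + 7056*y + 2016)/(16605*x^2 + 14112*x*y + 4032*x + 3920*y^2 + 2240*y + 1284), Gamma_xxy = (-6561*x^2 + 15876*x*y + 4536*x)/(16605*x^2 + 14112*x*y + 4032*x + 3920*y^2 + 2240*y + 1284), Gamma_xyy = (-59049*x^3 - 63504*x^2 - 63504*x*y^2 - 64512*x*y - 16164*x - 3136)/(66420*x^2 + 56448*x*y + 16128*x + 15680*y^2 + 8960*y + 5136), Gamma_yxx = 8676/(16605*x^2 + 14112*x*y + 4032*x + 3920*y^2 + 2240*y + 1284), Gamma_yxy = 19521*x/(16605*x^2 + 14112*x*y + 4032*x + 3920*y^2 + 2240*y + 1284), Gamma_yyy = (6561*x^2 - 15876*x*y + 2520*x + 3920*y + 1120)/(16605*x^2 + 14112*x*y + 4032*x + 3920*y^2 + 2240*y + 1284)

E = 241/36; F = -14/9 - (49/9)*y + (9/4)*x; G = 25/36 + (28/9)*y + (49/9)*y^2 + (81/16)*x^2
Gamma^k_ij = (1/2) g^{kl} (d_i g_jl + d_j g_il - d_l g_ij), with g^inv = (1/(EG-F^2)) [[G, -F], [-F, E]]
first partials: E_x = 0, E_y = 0, F_x = 9/4, F_y = -49/9, G_x = (81/8)*x, G_y = 28/9 + (98/9)*y
D = EG - F^2 = 107/48 + (35/9)*y + 7*x + (245/36)*y^2 + (49/2)*x*y + (1845/64)*x^2
expanded: Gamma^x_xx = (G E_x - 2F F_x + F E_y)/(2D), Gamma^x_xy = (G E_y - F G_x)/(2D), Gamma^x_yy = (2G F_y - G G_x - F G_y)/(2D), Gamma^y_xx = (2E F_x - E E_y - F E_x)/(2D), Gamma^y_xy = (E G_x - F E_y)/(2D), Gamma^y_yy = (E G_y - 2F F_y + F G_x)/(2D); substitute and cancel common factors


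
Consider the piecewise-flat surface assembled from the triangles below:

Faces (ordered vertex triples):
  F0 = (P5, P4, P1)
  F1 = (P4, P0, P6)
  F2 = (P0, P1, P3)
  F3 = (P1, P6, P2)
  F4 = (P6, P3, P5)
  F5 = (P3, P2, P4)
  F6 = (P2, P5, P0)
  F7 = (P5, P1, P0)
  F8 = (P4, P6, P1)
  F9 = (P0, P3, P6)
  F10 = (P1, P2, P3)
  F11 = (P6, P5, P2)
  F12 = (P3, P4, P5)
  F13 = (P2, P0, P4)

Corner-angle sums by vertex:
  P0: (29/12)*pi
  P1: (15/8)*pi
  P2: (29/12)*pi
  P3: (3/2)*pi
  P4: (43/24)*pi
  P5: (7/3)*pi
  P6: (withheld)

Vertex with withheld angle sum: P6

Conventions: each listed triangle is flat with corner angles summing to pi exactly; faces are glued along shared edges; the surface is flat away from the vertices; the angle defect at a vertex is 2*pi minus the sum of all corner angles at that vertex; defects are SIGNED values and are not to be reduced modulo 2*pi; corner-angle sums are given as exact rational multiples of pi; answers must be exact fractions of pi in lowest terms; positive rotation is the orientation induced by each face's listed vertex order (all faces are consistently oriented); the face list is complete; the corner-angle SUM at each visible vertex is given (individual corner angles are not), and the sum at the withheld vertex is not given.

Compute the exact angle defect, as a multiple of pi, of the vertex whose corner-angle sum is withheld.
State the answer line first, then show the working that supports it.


Answer: defect(P6) = pi/3

V = 7, E = 21, F = 14; chi = V - E + F = 0
Gauss-Bonnet: total defect = 2*pi*chi = 0; visible defects sum to -pi/3


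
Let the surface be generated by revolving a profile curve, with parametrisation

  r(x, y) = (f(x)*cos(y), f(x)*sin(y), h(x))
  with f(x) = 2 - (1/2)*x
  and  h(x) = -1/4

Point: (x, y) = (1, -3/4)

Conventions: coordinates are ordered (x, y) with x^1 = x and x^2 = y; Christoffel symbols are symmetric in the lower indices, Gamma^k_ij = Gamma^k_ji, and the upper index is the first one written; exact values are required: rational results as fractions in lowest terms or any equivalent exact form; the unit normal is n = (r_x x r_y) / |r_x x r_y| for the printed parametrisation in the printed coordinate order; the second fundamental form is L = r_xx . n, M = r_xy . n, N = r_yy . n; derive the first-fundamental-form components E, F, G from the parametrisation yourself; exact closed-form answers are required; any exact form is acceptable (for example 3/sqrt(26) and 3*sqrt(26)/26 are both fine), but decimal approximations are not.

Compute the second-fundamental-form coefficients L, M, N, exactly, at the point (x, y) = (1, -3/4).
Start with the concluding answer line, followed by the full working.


Answer: L = 0, M = 0, N = 0

f = 3/2, f' = -1/2, f'' = 0, h' = 0, h'' = 0
E = 1/4, F = 0, G = 9/4; answer radicand W^2 = 1/4
unnormalised second-form numerators: l = 0, m = 0, n = 0; L = l/sqrt(1/4), and similarly M = m/sqrt(W^2), N = n/sqrt(W^2)


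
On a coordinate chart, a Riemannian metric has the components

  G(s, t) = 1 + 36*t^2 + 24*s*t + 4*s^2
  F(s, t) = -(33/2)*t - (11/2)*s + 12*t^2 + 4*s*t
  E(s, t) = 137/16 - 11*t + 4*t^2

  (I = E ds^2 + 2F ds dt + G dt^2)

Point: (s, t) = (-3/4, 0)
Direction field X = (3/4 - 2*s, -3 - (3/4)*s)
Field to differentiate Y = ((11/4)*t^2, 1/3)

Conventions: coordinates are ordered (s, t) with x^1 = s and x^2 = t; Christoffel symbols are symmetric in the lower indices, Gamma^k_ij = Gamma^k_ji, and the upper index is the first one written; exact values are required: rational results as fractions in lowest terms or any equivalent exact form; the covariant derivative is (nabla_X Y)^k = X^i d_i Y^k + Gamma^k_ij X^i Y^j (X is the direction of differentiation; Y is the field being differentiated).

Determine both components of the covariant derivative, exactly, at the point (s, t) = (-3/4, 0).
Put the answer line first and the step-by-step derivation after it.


Answer: (nabla_X Y)^s = 297/346, (nabla_X Y)^t = 81/173

E = 137/16, F = 33/8, G = 13/4 at the point
E_s = 0, E_t = -11, F_s = -11/2, F_t = -39/2, G_s = -6, G_t = -18
EG - F^2 = 173/16;  g^inv = (16/173) * [[13/4, -33/8], [-33/8, 137/16]]
first-kind symbols [ij,l] = (1/2)(d_i g_jl + d_j g_il - d_l g_ij): [ss,s] = E_s/2 = 0, [ss,t] = F_s - E_t/2 = 0, [st,s] = E_t/2 = -11/2, [st,t] = G_s/2 = -3, [tt,s] = F_t - G_s/2 = -33/2, [tt,t] = G_t/2 = -9
Gamma^s_ij = (G*[ij,s] - F*[ij,t])/(EG - F^2), Gamma^t_ij = (E*[ij,t] - F*[ij,s])/(EG - F^2)
Gamma_sss = 0, Gamma_sst = -88/173, Gamma_stt = -264/173, Gamma_tss = 0, Gamma_tst = -48/173, Gamma_ttt = -144/173
X = (9/4, -39/16), Y = (0, 1/3) at the point


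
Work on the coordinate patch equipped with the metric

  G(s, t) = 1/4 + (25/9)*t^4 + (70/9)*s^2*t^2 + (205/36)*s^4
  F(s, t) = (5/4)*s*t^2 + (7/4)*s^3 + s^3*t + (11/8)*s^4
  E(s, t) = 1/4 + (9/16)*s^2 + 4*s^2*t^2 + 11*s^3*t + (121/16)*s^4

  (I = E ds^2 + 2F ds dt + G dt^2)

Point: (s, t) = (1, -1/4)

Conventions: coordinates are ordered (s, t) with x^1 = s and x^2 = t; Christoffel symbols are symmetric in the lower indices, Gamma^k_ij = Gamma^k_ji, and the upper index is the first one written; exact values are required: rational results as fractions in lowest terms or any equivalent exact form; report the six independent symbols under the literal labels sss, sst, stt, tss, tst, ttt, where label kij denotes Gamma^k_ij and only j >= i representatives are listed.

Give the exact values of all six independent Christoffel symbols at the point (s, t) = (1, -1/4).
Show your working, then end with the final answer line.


E = 47/8, F = 189/64, G = 1649/256 at the point
E_s = 189/8, E_t = 9, F_s = 645/64, F_t = 3/8, G_s = 95/4, G_t = -65/16
EG - F^2 = 119285/4096;  g^inv = (4096/119285) * [[1649/256, -189/64], [-189/64, 47/8]]
first-kind symbols [ij,l] = (1/2)(d_i g_jl + d_j g_il - d_l g_ij): [ss,s] = E_s/2 = 189/16, [ss,t] = F_s - E_t/2 = 357/64, [st,s] = E_t/2 = 9/2, [st,t] = G_s/2 = 95/8, [tt,s] = F_t - G_s/2 = -23/2, [tt,t] = G_t/2 = -65/32
Gamma^s_ij = (G*[ij,s] - F*[ij,t])/(EG - F^2), Gamma^t_ij = (E*[ij,t] - F*[ij,s])/(EG - F^2)

Answer: Gamma_sss = 244188/119285, Gamma_sst = -24912/119285, Gamma_stt = -278846/119285, Gamma_tss = -8652/119285, Gamma_tst = 231328/119285, Gamma_ttt = 90224/119285


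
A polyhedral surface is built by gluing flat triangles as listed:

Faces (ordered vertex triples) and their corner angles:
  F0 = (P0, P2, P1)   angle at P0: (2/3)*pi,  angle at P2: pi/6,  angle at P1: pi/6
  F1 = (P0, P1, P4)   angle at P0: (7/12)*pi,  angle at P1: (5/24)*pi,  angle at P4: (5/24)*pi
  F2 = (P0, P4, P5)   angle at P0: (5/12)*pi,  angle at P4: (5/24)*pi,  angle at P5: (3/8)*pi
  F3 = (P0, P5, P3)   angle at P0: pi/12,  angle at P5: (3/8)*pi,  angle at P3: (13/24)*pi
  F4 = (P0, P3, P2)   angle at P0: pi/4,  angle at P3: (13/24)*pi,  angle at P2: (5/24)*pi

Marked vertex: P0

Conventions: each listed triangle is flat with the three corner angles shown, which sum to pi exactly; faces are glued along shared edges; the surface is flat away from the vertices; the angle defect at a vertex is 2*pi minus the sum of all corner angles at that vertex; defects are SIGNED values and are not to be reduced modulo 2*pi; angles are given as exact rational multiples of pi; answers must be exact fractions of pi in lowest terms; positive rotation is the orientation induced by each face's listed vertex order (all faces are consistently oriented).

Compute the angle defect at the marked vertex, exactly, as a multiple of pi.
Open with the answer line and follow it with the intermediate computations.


Answer: defect(P0) = 0

Sum of corner angles at P0: 2*pi
defect = 2*pi - 2*pi


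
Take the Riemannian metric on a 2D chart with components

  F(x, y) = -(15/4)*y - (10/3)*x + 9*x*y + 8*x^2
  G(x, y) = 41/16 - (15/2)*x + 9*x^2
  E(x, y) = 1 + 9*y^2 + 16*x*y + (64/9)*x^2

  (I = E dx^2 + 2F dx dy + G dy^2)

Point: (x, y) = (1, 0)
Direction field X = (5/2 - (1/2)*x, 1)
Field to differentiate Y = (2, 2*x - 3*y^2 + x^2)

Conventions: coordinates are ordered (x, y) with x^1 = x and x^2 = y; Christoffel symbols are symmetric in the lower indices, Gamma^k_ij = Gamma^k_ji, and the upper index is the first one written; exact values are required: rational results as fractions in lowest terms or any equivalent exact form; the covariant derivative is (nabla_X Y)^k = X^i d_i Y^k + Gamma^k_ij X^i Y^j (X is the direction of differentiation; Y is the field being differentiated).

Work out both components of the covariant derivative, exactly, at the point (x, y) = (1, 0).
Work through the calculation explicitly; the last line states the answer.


E = 73/9, F = 14/3, G = 65/16 at the point
E_x = 128/9, E_y = 16, F_x = 38/3, F_y = 21/4, G_x = 21/2, G_y = 0
EG - F^2 = 1609/144;  g^inv = (144/1609) * [[65/16, -14/3], [-14/3, 73/9]]
first-kind symbols [ij,l] = (1/2)(d_i g_jl + d_j g_il - d_l g_ij): [xx,x] = E_x/2 = 64/9, [xx,y] = F_x - E_y/2 = 14/3, [xy,x] = E_y/2 = 8, [xy,y] = G_x/2 = 21/4, [yy,x] = F_y - G_x/2 = 0, [yy,y] = G_y/2 = 0
Gamma^x_ij = (G*[ij,x] - F*[ij,y])/(EG - F^2), Gamma^y_ij = (E*[ij,y] - F*[ij,x])/(EG - F^2)
Gamma_xxx = 1024/1609, Gamma_xxy = 1152/1609, Gamma_xyy = 0, Gamma_yxx = 672/1609, Gamma_yxy = 756/1609, Gamma_yyy = 0
X = (2, 1), Y = (2, 3) at the point

Answer: (nabla_X Y)^x = 13312/1609, (nabla_X Y)^y = 21608/1609


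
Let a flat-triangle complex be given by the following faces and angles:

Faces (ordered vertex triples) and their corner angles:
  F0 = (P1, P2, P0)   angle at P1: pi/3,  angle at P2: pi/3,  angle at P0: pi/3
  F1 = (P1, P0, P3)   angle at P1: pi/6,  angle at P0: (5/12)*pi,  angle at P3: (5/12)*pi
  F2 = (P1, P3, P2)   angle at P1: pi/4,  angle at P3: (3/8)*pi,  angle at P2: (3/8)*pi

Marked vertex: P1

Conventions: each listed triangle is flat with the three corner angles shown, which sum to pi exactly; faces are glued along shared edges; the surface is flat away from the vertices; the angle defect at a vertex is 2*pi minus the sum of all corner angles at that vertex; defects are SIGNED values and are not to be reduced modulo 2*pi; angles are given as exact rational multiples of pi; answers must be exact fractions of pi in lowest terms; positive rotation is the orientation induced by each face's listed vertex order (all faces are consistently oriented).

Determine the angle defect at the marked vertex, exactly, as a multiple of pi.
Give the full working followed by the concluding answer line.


Sum of corner angles at P1: (3/4)*pi
defect = 2*pi - (3/4)*pi

Answer: defect(P1) = (5/4)*pi


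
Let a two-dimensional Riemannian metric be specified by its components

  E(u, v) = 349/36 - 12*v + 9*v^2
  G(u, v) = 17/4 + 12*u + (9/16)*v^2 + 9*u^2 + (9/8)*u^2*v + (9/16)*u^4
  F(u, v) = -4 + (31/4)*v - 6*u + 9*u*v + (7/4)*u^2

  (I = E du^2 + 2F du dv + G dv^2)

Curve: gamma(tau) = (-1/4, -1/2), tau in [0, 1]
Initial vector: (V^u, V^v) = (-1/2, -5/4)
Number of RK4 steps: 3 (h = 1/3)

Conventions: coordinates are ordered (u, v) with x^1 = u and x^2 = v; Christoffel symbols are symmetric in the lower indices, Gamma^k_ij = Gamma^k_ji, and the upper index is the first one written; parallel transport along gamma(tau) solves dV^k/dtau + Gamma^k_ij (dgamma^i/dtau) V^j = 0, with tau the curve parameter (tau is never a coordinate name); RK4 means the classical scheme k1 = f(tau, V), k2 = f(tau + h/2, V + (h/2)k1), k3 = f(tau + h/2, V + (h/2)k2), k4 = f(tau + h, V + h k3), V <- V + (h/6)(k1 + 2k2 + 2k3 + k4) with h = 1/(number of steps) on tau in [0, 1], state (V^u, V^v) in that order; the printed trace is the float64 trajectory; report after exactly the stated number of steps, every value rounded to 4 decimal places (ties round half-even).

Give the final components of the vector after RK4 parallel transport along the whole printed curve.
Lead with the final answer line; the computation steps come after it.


Answer: V^u = -0.5000, V^v = -1.2500

gamma'(tau) = (0, 0); f(tau, V)^k = -Gamma^k_ij(gamma(tau)) gamma'^i(tau) V^j; h = 1/3; intermediate values shown to 6 dp
curve data and Christoffel symbols at the stage parameters:
  tau = 0.000000: gamma = (-0.250000, -0.500000), gamma' = (0.000000, 0.000000); Gamma_uuu = -0.560135, Gamma_uuv = -0.031364, Gamma_uvv = 0.231492, Gamma_vuu = -1.955271, Gamma_vuv = 1.933071, Gamma_vvv = 0.491581
  tau = 0.166667: gamma = (-0.250000, -0.500000), gamma' = (0.000000, 0.000000); Gamma_uuu = -0.560135, Gamma_uuv = -0.031364, Gamma_uvv = 0.231492, Gamma_vuu = -1.955271, Gamma_vuv = 1.933071, Gamma_vvv = 0.491581
  tau = 0.333333: gamma = (-0.250000, -0.500000), gamma' = (0.000000, 0.000000); Gamma_uuu = -0.560135, Gamma_uuv = -0.031364, Gamma_uvv = 0.231492, Gamma_vuu = -1.955271, Gamma_vuv = 1.933071, Gamma_vvv = 0.491581
  tau = 0.500000: gamma = (-0.250000, -0.500000), gamma' = (0.000000, 0.000000); Gamma_uuu = -0.560135, Gamma_uuv = -0.031364, Gamma_uvv = 0.231492, Gamma_vuu = -1.955271, Gamma_vuv = 1.933071, Gamma_vvv = 0.491581
  tau = 0.666667: gamma = (-0.250000, -0.500000), gamma' = (0.000000, 0.000000); Gamma_uuu = -0.560135, Gamma_uuv = -0.031364, Gamma_uvv = 0.231492, Gamma_vuu = -1.955271, Gamma_vuv = 1.933071, Gamma_vvv = 0.491581
  tau = 0.833333: gamma = (-0.250000, -0.500000), gamma' = (0.000000, 0.000000); Gamma_uuu = -0.560135, Gamma_uuv = -0.031364, Gamma_uvv = 0.231492, Gamma_vuu = -1.955271, Gamma_vuv = 1.933071, Gamma_vvv = 0.491581
  tau = 1.000000: gamma = (-0.250000, -0.500000), gamma' = (0.000000, 0.000000); Gamma_uuu = -0.560135, Gamma_uuv = -0.031364, Gamma_uvv = 0.231492, Gamma_vuu = -1.955271, Gamma_vuv = 1.933071, Gamma_vvv = 0.491581
step 0: V^u = -0.5000, V^v = -1.2500
step 1: k1 = (0.000000, 0.000000), k2 = (0.000000, 0.000000), k3 = (0.000000, 0.000000), k4 = (0.000000, 0.000000); V <- V + (h/6)(k1 + 2k2 + 2k3 + k4): V^u = -0.5000, V^v = -1.2500
step 2: k1 = (0.000000, 0.000000), k2 = (0.000000, 0.000000), k3 = (0.000000, 0.000000), k4 = (0.000000, 0.000000); V <- V + (h/6)(k1 + 2k2 + 2k3 + k4): V^u = -0.5000, V^v = -1.2500
step 3: k1 = (0.000000, 0.000000), k2 = (0.000000, 0.000000), k3 = (0.000000, 0.000000), k4 = (0.000000, 0.000000); V <- V + (h/6)(k1 + 2k2 + 2k3 + k4): V^u = -0.5000, V^v = -1.2500


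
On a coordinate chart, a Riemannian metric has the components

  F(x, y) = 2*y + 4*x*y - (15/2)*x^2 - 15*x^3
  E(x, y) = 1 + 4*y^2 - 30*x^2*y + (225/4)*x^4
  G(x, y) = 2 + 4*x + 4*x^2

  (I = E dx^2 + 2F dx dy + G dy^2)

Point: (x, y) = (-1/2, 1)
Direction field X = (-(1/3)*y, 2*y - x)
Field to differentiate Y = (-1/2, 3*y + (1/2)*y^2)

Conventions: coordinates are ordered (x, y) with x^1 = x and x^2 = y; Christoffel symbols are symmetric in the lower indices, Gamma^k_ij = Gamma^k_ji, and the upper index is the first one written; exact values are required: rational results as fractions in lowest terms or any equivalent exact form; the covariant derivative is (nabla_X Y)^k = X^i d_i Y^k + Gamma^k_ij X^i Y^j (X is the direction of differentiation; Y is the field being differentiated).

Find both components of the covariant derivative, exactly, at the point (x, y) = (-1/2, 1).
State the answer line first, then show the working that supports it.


Answer: (nabla_X Y)^x = -86/195, (nabla_X Y)^y = 10

E = 65/64, F = 0, G = 1 at the point
E_x = 15/8, E_y = 1/2, F_x = 1/4, F_y = 0, G_x = 0, G_y = 0
EG - F^2 = 65/64;  g^inv = (64/65) * [[1, 0], [0, 65/64]]
first-kind symbols [ij,l] = (1/2)(d_i g_jl + d_j g_il - d_l g_ij): [xx,x] = E_x/2 = 15/16, [xx,y] = F_x - E_y/2 = 0, [xy,x] = E_y/2 = 1/4, [xy,y] = G_x/2 = 0, [yy,x] = F_y - G_x/2 = 0, [yy,y] = G_y/2 = 0
Gamma^x_ij = (G*[ij,x] - F*[ij,y])/(EG - F^2), Gamma^y_ij = (E*[ij,y] - F*[ij,x])/(EG - F^2)
Gamma_xxx = 12/13, Gamma_xxy = 16/65, Gamma_xyy = 0, Gamma_yxx = 0, Gamma_yxy = 0, Gamma_yyy = 0
X = (-1/3, 5/2), Y = (-1/2, 7/2) at the point


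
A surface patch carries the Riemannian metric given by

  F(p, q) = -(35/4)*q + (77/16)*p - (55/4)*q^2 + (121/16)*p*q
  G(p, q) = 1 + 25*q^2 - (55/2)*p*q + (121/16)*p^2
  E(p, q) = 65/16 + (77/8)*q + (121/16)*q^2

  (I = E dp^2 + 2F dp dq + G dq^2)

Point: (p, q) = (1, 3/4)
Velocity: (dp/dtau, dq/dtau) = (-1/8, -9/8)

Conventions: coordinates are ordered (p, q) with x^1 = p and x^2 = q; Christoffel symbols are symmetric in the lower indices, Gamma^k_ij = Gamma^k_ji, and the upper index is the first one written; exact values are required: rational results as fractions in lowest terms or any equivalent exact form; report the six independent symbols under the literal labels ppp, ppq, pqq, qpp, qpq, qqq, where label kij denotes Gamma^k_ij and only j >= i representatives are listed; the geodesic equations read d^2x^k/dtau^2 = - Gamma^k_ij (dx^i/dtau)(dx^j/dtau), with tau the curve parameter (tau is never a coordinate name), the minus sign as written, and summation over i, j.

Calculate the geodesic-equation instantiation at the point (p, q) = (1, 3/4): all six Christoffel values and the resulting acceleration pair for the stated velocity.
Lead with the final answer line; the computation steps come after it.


Answer: Gamma_ppp = 0, Gamma_ppq = 2684/4233, Gamma_pqq = -4880/4233, Gamma_qpp = 0, Gamma_qpq = -704/4233, Gamma_qqq = 1280/4233; accelerations (d^2p/dtau^2, d^2q/dtau^2) = (14457/11288, -474/1411)

E = 3977/256, F = -61/16, G = 2 at the point
E_p = 0, E_q = 671/32, F_p = 671/64, F_q = -349/16, G_p = -11/2, G_q = 10
EG - F^2 = 4233/256;  g^inv = (256/4233) * [[2, 61/16], [61/16, 3977/256]]
first-kind symbols [ij,l] = (1/2)(d_i g_jl + d_j g_il - d_l g_ij): [pp,p] = E_p/2 = 0, [pp,q] = F_p - E_q/2 = 0, [pq,p] = E_q/2 = 671/64, [pq,q] = G_p/2 = -11/4, [qq,p] = F_q - G_p/2 = -305/16, [qq,q] = G_q/2 = 5
Gamma^p_ij = (G*[ij,p] - F*[ij,q])/(EG - F^2), Gamma^q_ij = (E*[ij,q] - F*[ij,p])/(EG - F^2)
Gamma_ppp = 0, Gamma_ppq = 2684/4233, Gamma_pqq = -4880/4233, Gamma_qpp = 0, Gamma_qpq = -704/4233, Gamma_qqq = 1280/4233
d^2p/dtau^2 = -(Gamma_ppp*(-1/8)^2 + 2*Gamma_ppq*(-1/8)*(-9/8) + Gamma_pqq*(-9/8)^2) = 14457/11288
d^2q/dtau^2 = -(Gamma_qpp*(-1/8)^2 + 2*Gamma_qpq*(-1/8)*(-9/8) + Gamma_qqq*(-9/8)^2) = -474/1411


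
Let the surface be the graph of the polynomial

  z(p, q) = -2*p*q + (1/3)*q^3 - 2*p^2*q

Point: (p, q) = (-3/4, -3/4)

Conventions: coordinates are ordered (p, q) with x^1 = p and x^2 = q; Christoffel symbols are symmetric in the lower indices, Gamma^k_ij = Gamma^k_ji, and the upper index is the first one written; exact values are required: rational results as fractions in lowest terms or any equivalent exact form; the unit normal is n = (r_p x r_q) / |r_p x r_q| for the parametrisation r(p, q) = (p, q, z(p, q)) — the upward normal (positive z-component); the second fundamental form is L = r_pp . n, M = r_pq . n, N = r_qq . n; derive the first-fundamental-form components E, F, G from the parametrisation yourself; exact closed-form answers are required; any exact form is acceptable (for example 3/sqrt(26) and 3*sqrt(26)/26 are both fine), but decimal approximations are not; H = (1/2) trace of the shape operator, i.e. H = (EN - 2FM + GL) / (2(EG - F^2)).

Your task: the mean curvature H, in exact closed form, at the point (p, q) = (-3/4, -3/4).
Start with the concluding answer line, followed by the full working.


Answer: H = 9624/15625

z_p = -3/4, z_q = 15/16, z_pp = 3, z_pq = 1, z_qq = -3/2
E = 25/16, F = -45/64, G = 481/256; answer radicand W^2 = 625/256
unnormalised second-form numerators: l = 3, m = 1, n = -3/2; L = l/sqrt(625/256), and similarly M = m/sqrt(W^2), N = n/sqrt(W^2)
H = (E*n - 2*F*m + G*l) / (2*(EG - F^2)*sqrt(W^2)); E*n - 2*F*m + G*l = 1203/256, EG - F^2 = 625/256, so H = (1203/1250)/sqrt(625/256)


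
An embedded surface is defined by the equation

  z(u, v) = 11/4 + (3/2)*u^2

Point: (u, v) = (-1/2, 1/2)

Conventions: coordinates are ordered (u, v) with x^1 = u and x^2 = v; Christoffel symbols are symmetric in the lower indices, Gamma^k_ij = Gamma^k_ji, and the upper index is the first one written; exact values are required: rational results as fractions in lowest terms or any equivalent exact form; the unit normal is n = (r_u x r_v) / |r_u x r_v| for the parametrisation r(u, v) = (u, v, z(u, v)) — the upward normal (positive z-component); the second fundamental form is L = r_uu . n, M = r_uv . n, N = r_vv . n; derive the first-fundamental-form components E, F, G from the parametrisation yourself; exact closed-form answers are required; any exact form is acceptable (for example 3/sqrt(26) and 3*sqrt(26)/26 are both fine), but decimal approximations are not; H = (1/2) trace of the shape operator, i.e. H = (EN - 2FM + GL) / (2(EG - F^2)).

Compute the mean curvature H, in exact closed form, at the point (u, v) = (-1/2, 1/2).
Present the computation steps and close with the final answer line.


z_u = -3/2, z_v = 0, z_uu = 3, z_uv = 0, z_vv = 0
E = 13/4, F = 0, G = 1; answer radicand W^2 = 13/4
unnormalised second-form numerators: l = 3, m = 0, n = 0; L = l/sqrt(13/4), and similarly M = m/sqrt(W^2), N = n/sqrt(W^2)
H = (E*n - 2*F*m + G*l) / (2*(EG - F^2)*sqrt(W^2)); E*n - 2*F*m + G*l = 3, EG - F^2 = 13/4, so H = (6/13)/sqrt(13/4)

Answer: H = 12*sqrt(13)/169


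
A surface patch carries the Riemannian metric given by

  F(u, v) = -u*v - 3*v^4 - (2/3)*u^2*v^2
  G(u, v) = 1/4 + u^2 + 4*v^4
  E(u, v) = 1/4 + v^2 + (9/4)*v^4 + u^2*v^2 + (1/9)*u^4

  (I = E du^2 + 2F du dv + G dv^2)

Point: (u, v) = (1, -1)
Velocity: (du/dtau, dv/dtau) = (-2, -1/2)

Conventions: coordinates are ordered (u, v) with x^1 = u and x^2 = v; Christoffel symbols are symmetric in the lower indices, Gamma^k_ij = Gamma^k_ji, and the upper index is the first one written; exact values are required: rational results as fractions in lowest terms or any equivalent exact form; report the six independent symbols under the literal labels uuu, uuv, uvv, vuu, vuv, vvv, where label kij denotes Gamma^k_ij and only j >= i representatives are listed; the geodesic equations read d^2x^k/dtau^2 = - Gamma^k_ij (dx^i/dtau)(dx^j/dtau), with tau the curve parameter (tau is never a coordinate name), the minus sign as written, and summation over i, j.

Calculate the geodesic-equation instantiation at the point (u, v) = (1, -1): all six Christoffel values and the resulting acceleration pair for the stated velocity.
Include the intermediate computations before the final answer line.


E = 83/18, F = -8/3, G = 21/4 at the point
E_u = 22/9, E_v = -13, F_u = -1/3, F_v = 37/3, G_u = 2, G_v = -16
EG - F^2 = 1231/72;  g^inv = (72/1231) * [[21/4, 8/3], [8/3, 83/18]]
first-kind symbols [ij,l] = (1/2)(d_i g_jl + d_j g_il - d_l g_ij): [uu,u] = E_u/2 = 11/9, [uu,v] = F_u - E_v/2 = 37/6, [uv,u] = E_v/2 = -13/2, [uv,v] = G_u/2 = 1, [vv,u] = F_v - G_u/2 = 34/3, [vv,v] = G_v/2 = -8
Gamma^u_ij = (G*[ij,u] - F*[ij,v])/(EG - F^2), Gamma^v_ij = (E*[ij,v] - F*[ij,u])/(EG - F^2)
Gamma_uuu = 1646/1231, Gamma_uuv = -2265/1231, Gamma_uvv = 2748/1231, Gamma_vuu = 2282/1231, Gamma_vuv = -916/1231, Gamma_vvv = -480/1231
d^2u/dtau^2 = -(Gamma_uuu*(-2)^2 + 2*Gamma_uuv*(-2)*(-1/2) + Gamma_uvv*(-1/2)^2) = -2741/1231
d^2v/dtau^2 = -(Gamma_vuu*(-2)^2 + 2*Gamma_vuv*(-2)*(-1/2) + Gamma_vvv*(-1/2)^2) = -7176/1231

Answer: Gamma_uuu = 1646/1231, Gamma_uuv = -2265/1231, Gamma_uvv = 2748/1231, Gamma_vuu = 2282/1231, Gamma_vuv = -916/1231, Gamma_vvv = -480/1231; accelerations (d^2u/dtau^2, d^2v/dtau^2) = (-2741/1231, -7176/1231)


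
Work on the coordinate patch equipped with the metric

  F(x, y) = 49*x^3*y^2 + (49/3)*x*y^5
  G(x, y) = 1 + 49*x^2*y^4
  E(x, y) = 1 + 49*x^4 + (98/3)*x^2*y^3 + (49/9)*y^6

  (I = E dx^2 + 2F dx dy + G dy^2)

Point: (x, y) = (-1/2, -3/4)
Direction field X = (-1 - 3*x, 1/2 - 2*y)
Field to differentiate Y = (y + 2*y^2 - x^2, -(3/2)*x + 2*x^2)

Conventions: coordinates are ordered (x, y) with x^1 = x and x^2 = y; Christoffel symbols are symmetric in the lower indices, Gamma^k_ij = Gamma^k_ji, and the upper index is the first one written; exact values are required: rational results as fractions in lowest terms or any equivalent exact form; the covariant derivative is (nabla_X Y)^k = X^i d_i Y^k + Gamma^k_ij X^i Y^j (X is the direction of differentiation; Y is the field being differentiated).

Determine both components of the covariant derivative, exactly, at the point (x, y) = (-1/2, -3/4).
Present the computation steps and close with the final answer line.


E = 6497/4096, F = -3087/2048, G = 4993/1024 at the point
E_x = -343/32, E_y = 3087/512, F_x = 17199/1024, F_y = -1911/512, G_x = -3969/256, G_y = -1323/64
EG - F^2 = 22373/4096;  g^inv = (4096/22373) * [[4993/1024, 3087/2048], [3087/2048, 6497/4096]]
first-kind symbols [ij,l] = (1/2)(d_i g_jl + d_j g_il - d_l g_ij): [xx,x] = E_x/2 = -343/64, [xx,y] = F_x - E_y/2 = 441/32, [xy,x] = E_y/2 = 3087/1024, [xy,y] = G_x/2 = -3969/512, [yy,x] = F_y - G_x/2 = 1029/256, [yy,y] = G_y/2 = -1323/128
Gamma^x_ij = (G*[ij,x] - F*[ij,y])/(EG - F^2), Gamma^y_ij = (E*[ij,y] - F*[ij,x])/(EG - F^2)
Gamma_xxx = -21952/22373, Gamma_xxy = 12348/22373, Gamma_xyy = 16464/22373, Gamma_yxx = 56448/22373, Gamma_yxy = -31752/22373, Gamma_yyy = -42336/22373
X = (1/2, 2), Y = (1/8, 5/4) at the point

Answer: (nabla_X Y)^x = -27713/22373, (nabla_X Y)^y = -676991/89492


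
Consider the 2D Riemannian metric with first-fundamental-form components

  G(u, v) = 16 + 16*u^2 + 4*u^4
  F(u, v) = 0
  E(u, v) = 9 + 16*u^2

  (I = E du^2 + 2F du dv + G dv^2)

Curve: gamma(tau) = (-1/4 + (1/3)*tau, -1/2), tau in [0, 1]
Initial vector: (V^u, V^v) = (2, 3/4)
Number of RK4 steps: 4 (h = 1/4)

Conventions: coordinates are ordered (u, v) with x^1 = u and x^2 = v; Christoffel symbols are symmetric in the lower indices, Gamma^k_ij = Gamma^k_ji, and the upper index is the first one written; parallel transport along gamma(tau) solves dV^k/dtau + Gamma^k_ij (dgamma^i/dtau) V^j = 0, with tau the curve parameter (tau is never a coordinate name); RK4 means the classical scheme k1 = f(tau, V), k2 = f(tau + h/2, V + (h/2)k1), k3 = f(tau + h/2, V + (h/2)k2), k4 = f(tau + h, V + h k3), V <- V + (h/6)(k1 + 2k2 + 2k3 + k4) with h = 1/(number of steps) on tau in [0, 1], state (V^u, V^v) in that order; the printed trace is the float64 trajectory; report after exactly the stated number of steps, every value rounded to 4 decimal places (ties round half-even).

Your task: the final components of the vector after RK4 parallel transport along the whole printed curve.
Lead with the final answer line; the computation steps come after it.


Answer: V^u = 2.0953, V^v = 0.7708

gamma'(tau) = (1/3, 0); f(tau, V)^k = -Gamma^k_ij(gamma(tau)) gamma'^i(tau) V^j; h = 1/4; intermediate values shown to 6 dp
curve data and Christoffel symbols at the stage parameters:
  tau = 0.000000: gamma = (-0.250000, -0.500000), gamma' = (0.333333, 0.000000); Gamma_uuu = -0.400000, Gamma_uuv = 0.000000, Gamma_uvv = 0.412500, Gamma_vuu = 0.000000, Gamma_vuv = -0.242424, Gamma_vvv = 0.000000
  tau = 0.125000: gamma = (-0.208333, -0.500000), gamma' = (0.333333, 0.000000); Gamma_uuu = -0.343840, Gamma_uuv = 0.000000, Gamma_uvv = 0.351301, Gamma_vuu = 0.000000, Gamma_vuv = -0.203908, Gamma_vvv = 0.000000
  tau = 0.250000: gamma = (-0.166667, -0.500000), gamma' = (0.333333, 0.000000); Gamma_uuu = -0.282353, Gamma_uuv = 0.000000, Gamma_uvv = 0.286275, Gamma_vuu = 0.000000, Gamma_vuv = -0.164384, Gamma_vvv = 0.000000
  tau = 0.375000: gamma = (-0.125000, -0.500000), gamma' = (0.333333, 0.000000); Gamma_uuu = -0.216216, Gamma_uuv = 0.000000, Gamma_uvv = 0.217905, Gamma_vuu = 0.000000, Gamma_vuv = -0.124031, Gamma_vvv = 0.000000
  tau = 0.500000: gamma = (-0.083333, -0.500000), gamma' = (0.333333, 0.000000); Gamma_uuu = -0.146341, Gamma_uuv = 0.000000, Gamma_uvv = 0.146850, Gamma_vuu = 0.000000, Gamma_vuv = -0.083045, Gamma_vvv = 0.000000
  tau = 0.625000: gamma = (-0.041667, -0.500000), gamma' = (0.333333, 0.000000); Gamma_uuu = -0.073846, Gamma_uuv = 0.000000, Gamma_uvv = 0.073910, Gamma_vuu = 0.000000, Gamma_vuv = -0.041631, Gamma_vvv = 0.000000
  tau = 0.750000: gamma = (0.000000, -0.500000), gamma' = (0.333333, 0.000000); Gamma_uuu = 0.000000, Gamma_uuv = 0.000000, Gamma_uvv = 0.000000, Gamma_vuu = 0.000000, Gamma_vuv = 0.000000, Gamma_vvv = 0.000000
  tau = 0.875000: gamma = (0.041667, -0.500000), gamma' = (0.333333, 0.000000); Gamma_uuu = 0.073846, Gamma_uuv = 0.000000, Gamma_uvv = -0.073910, Gamma_vuu = 0.000000, Gamma_vuv = 0.041631, Gamma_vvv = 0.000000
  tau = 1.000000: gamma = (0.083333, -0.500000), gamma' = (0.333333, 0.000000); Gamma_uuu = 0.146341, Gamma_uuv = 0.000000, Gamma_uvv = -0.146850, Gamma_vuu = 0.000000, Gamma_vuv = 0.083045, Gamma_vvv = 0.000000
step 0: V^u = 2.0000, V^v = 0.7500
step 1: k1 = (0.266667, 0.060606), k2 = (0.233047, 0.051492), k3 = (0.232565, 0.051415), k4 = (0.193707, 0.041800); V <- V + (h/6)(k1 + 2k2 + 2k3 + k4): V^u = 2.0580, V^v = 0.7628
step 2: k1 = (0.193693, 0.041800), k2 = (0.150068, 0.031755), k3 = (0.149675, 0.031703), k4 = (0.102215, 0.021336); V <- V + (h/6)(k1 + 2k2 + 2k3 + k4): V^u = 2.0953, V^v = 0.7708
step 3: k1 = (0.102209, 0.021336), k2 = (0.051891, 0.010733), k3 = (0.051736, 0.010714), k4 = (0.000000, 0.000000); V <- V + (h/6)(k1 + 2k2 + 2k3 + k4): V^u = 2.1082, V^v = 0.7734
step 4: k1 = (0.000000, 0.000000), k2 = (-0.051894, -0.010733), k3 = (-0.051734, -0.010714), k4 = (-0.102207, -0.021336); V <- V + (h/6)(k1 + 2k2 + 2k3 + k4): V^u = 2.0953, V^v = 0.7708


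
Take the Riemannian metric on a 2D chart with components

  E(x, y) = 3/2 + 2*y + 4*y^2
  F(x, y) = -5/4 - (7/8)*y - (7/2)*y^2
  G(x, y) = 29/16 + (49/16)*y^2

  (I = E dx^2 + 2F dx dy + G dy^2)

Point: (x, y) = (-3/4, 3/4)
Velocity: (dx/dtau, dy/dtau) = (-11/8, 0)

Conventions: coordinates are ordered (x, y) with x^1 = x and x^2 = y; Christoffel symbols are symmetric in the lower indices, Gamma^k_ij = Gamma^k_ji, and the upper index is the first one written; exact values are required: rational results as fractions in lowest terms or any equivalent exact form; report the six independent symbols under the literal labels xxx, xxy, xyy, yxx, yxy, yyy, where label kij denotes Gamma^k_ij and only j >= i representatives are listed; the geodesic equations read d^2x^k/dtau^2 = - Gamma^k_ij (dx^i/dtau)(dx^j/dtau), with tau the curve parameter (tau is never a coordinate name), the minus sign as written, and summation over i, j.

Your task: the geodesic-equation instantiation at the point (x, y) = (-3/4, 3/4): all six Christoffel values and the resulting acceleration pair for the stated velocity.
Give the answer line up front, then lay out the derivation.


Answer: Gamma_xxx = -15872/3629, Gamma_xxy = 14480/3629, Gamma_xyy = -26117/7258, Gamma_yxx = -21504/3629, Gamma_yxy = 15872/3629, Gamma_yyy = -11956/3629; accelerations (d^2x/dtau^2, d^2y/dtau^2) = (30008/3629, 40656/3629)

E = 21/4, F = -31/8, G = 905/256 at the point
E_x = 0, E_y = 8, F_x = 0, F_y = -49/8, G_x = 0, G_y = 147/32
EG - F^2 = 3629/1024;  g^inv = (1024/3629) * [[905/256, 31/8], [31/8, 21/4]]
first-kind symbols [ij,l] = (1/2)(d_i g_jl + d_j g_il - d_l g_ij): [xx,x] = E_x/2 = 0, [xx,y] = F_x - E_y/2 = -4, [xy,x] = E_y/2 = 4, [xy,y] = G_x/2 = 0, [yy,x] = F_y - G_x/2 = -49/8, [yy,y] = G_y/2 = 147/64
Gamma^x_ij = (G*[ij,x] - F*[ij,y])/(EG - F^2), Gamma^y_ij = (E*[ij,y] - F*[ij,x])/(EG - F^2)
Gamma_xxx = -15872/3629, Gamma_xxy = 14480/3629, Gamma_xyy = -26117/7258, Gamma_yxx = -21504/3629, Gamma_yxy = 15872/3629, Gamma_yyy = -11956/3629
d^2x/dtau^2 = -(Gamma_xxx*(-11/8)^2 + 2*Gamma_xxy*(-11/8)*(0) + Gamma_xyy*(0)^2) = 30008/3629
d^2y/dtau^2 = -(Gamma_yxx*(-11/8)^2 + 2*Gamma_yxy*(-11/8)*(0) + Gamma_yyy*(0)^2) = 40656/3629
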